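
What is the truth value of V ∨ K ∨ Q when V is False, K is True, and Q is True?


V = False, K = True, Q = True
Step 1: V ∨ K = False OR True = True
Step 2: True ∨ Q = True OR True = True
OR is true when at least one operand is true.

True


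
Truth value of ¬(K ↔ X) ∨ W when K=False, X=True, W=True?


K = False, X = True, W = True
Expression: ¬(K ↔ X) ∨ W
Step 1: K ↔ X = (False iff True) = False
Step 2: ¬(K ↔ X) = NOT False = True
Step 3: (True) ∨ W = True OR True = True

True


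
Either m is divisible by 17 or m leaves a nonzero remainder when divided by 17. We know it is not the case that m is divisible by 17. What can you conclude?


Disjunctive syllogism: P ∨ Q, ¬P ⊢ Q
Disjunction: m is divisible by 17 ∨ m leaves a nonzero remainder when divided by 17
We know it is not the case that m is divisible by 17.
By disjunctive syllogism, the other disjunct must be true.

m leaves a nonzero remainder when divided by 17


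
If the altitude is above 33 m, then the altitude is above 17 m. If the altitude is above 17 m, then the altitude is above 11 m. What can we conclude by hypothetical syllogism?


Hypothetical syllogism: P → Q, Q → R ⊢ P → R
Premise 1: the altitude is above 33 m → the altitude is above 17 m
Premise 2: the altitude is above 17 m → the altitude is above 11 m
Chain the implications: the middle term (the altitude is above 17 m) links the two.
Conclusion: If the altitude is above 33 m, then the altitude is above 11 m.

If the altitude is above 33 m, then the altitude is above 11 m.


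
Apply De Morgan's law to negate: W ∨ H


De Morgan's law: ¬(P ∨ Q) ≡ ¬P ∧ ¬Q
¬(W ∨ H) = ¬W ∧ ¬H

¬W ∧ ¬H


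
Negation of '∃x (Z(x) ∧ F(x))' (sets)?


Original: ∃x (Z(x) ∧ F(x))
Rule: ¬∀→∃, ¬∃→∀, negate predicate.
Negation: ∀x (¬Z(x) ∨ ¬F(x))

∀x (¬Z(x) ∨ ¬F(x))


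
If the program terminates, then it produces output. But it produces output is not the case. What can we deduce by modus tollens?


Modus tollens: P → Q, ¬Q ⊢ ¬P
P: the program terminates
Q: it produces output
We have P → Q and Q is false.
By modus tollens, P must be false.

It is not the case that the program terminates


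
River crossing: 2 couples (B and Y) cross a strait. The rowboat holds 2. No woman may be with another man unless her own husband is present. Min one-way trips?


Label couples B and Y.
1. WB+WY → (far: WB,WY; near: HB,HY)
2. WB ←   (far: WY; near: HB,HY,WB)
3. HB+HY → (far: HB,HY,WY; near: WB)
4. HB ←   (far: HY,WY; near: HB,WB)  — HB returns, since WB is alone on near bank
5. HB+WB → (far: all four; near: empty)
Every state respects the constraint.
Minimum trips = 5

5


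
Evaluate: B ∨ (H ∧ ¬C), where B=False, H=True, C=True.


B = False, H = True, C = True
Expression: B ∨ (H ∧ ¬C)
Step 1: ¬C = NOT True = False
Step 2: H ∧ ¬C = True AND False = False
Step 3: B ∨ (False) = False OR False = False

False


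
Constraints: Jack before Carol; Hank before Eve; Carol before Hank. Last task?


Constraints: Jack before Carol; Hank before Eve; Carol before Hank
The last task can have nothing scheduled after it, so it must never appear on the left of a 'before'.
Tasks appearing before some other task: Jack, Hank, Carol.
The only task not in that list is Eve → it is last.

Eve


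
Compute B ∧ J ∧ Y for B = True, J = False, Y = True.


B = True, J = False, Y = True
Step 1: B ∧ J = True AND False = False
Step 2: (False) ∧ Y = (False) AND True = False
AND is true only when ALL operands are true.

False


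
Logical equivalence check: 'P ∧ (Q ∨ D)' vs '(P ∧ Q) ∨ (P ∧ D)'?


Expression 1: P ∧ (Q ∨ D)
Expression 2: (P ∧ Q) ∨ (P ∧ D)
Truth table (P Q D | Expr1 Expr2):
  T T T |   T     T
  T T F |   T     T
  T F T |   T     T
  T F F |   F     F
  F T T |   F     F
  F T F |   F     F
  F F T |   F     F
  F F F |   F     F
All 8 rows agree, so the expressions are logically equivalent.

Yes


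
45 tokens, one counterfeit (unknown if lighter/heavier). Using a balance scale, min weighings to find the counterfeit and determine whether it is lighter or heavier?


Let n = 45. 90 possibilities (n tokens × lighter/heavier); each weighing has 3 outcomes.
Bound for k weighings: say the first weighing puts j tokens on each pan. If it tips, the 2j weighed tokens remain suspects (each with a known direction) and k-1 weighings give 3^(k-1) outcomes; 3^(k-1) is odd, so 2j ≤ 3^(k-1) - 1. If it balances, the n - 2j unweighed tokens remain with direction unknown: 2(n - 2j) ≤ 3^(k-1) - 1 by the same parity argument. Adding, n ≤ (3^(k-1) - 1) + (3^(k-1) - 1)/2 = (3^k - 3)/2, and the classical three-group strategy achieves this (3 tokens in 2 weighings, 12 in 3, 39 in 4, 120 in 5).
So we need the smallest k with (3^k - 3)/2 ≥ 45.
k = 4: (3^4 - 3)/2 = 39 < 45 ✗
k = 5: (3^5 - 3)/2 = 120 ≥ 45 ✓

5


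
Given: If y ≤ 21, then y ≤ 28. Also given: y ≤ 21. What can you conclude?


Modus ponens: P → Q, P ⊢ Q
P: y ≤ 21
Q: y ≤ 28
We have P → Q and P is true.
By modus ponens, Q must be true.

y ≤ 28


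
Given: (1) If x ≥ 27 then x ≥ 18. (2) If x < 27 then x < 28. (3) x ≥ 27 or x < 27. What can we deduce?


Constructive dilemma: (P → Q) ∧ (R → S), P ∨ R ⊢ Q ∨ S
Premise 1: x ≥ 27 → x ≥ 18
Premise 2: x < 27 → x < 28
Premise 3: x ≥ 27 ∨ x < 27
Case 1: Assuming x ≥ 27, then by Premise 1, x ≥ 18.
Case 2: Assuming x < 27, then by Premise 2, x < 28.
Since one of x ≥ 27 or x < 27 must hold, we get x ≥ 18 or x < 28.

x ≥ 18 or x < 28.


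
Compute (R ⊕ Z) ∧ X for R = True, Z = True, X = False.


R = True, Z = True, X = False
Step 1: R ⊕ Z = True XOR True = False
Step 2: False ∧ X = False AND False = False
XOR true when exactly one of R,Z is true; then AND with X.

False


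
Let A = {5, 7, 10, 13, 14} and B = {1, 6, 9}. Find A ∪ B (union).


A = {5, 7, 10, 13, 14}
B = {1, 6, 9}
Operation: union
All elements combined: 1, 5, 6, 7, 9, 10, 13, 14

{1, 5, 6, 7, 9, 10, 13, 14}


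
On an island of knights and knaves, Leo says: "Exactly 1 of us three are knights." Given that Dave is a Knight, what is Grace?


Leo claims exactly 1 knights among Leo, Dave, Grace.
Given: Dave is a Knight.

Case 1: Leo is a Knight (tells truth)
  Then exactly 1 of the three are knights.
  Counting Leo, Dave: 2 knight(s) so far. Need -1 more → impossible.
Case 2: Leo is a Knave (lies)
  Then the count is NOT 1.
  If Grace = Knave, count = 1 = 1 → claim would be true, contradicts lie.
  If Grace = Knight, count = 2 ≠ 1 → lie confirmed ✓

Grace is a Knight.

Knight


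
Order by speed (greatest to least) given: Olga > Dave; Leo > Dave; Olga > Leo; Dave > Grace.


Constraints: Olga > Dave; Leo > Dave; Olga > Leo; Dave > Grace
Method: at each step, the next-highest is the one remaining person who never appears on the smaller side of a constraint between remaining people.
  Step 1: remaining {Grace, Dave, Leo, Olga}; on the smaller side: {Grace, Dave, Leo} → Olga is next (Olga > Dave; Olga > Leo).
  Step 2: remaining {Grace, Dave, Leo}; on the smaller side: {Grace, Dave} → Leo is next (Leo > Dave).
  Step 3: remaining {Grace, Dave}; on the smaller side: {Grace} → Dave is next (Dave > Grace).
  Step 4: only Grace remains → lowest.
Final ranking (highest to lowest):

Olga > Leo > Dave > Grace


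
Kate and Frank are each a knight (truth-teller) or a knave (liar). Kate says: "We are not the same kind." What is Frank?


Kate says: "We are not the same kind."
Case 1: Kate is a Knight (truth-teller)
  Statement is true → they ARE different → Frank is a Knave
Case 2: Kate is a Knave (liar)
  Statement is false → they are NOT different → Frank is a Knave
In both cases, Frank is a Knave.

Knave


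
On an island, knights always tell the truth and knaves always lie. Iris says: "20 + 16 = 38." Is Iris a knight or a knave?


Statement: "20 + 16 = 38."
Actual: 20 + 16 = 36
Claimed: 38
Statement is FALSE → Iris lies → Knave

Knave


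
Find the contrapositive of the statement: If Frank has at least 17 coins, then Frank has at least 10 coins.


Original: If Frank has at least 17 coins, then Frank has at least 10 coins
Contrapositive: If ¬Q, then ¬P
Negate Q: not (Frank has at least 10 coins)
Negate P: not (Frank has at least 17 coins)

If not (Frank has at least 10 coins), then not (Frank has at least 17 coins).


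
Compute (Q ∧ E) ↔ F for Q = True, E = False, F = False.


Q = True, E = False, F = False
Step 1: Q ∧ E = True AND False = False
Step 2: (False) ↔ F: true when both sides have same truth value.
Result: False ↔ False = True

True


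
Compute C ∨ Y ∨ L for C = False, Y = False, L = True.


C = False, Y = False, L = True
Step 1: C ∨ Y = False OR False = False
Step 2: False ∨ L = False OR True = True
OR is true when at least one operand is true.

True


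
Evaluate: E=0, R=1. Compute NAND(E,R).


E AND R = 0
NOT(0) = 1

1


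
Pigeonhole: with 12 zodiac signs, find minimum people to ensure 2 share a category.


Pigeonhole: to guarantee k in one of n categories, need (k-1)×n + 1.
k = 2, n = 12
Minimum = (2-1) × 12 + 1 = 1 × 12 + 1

13


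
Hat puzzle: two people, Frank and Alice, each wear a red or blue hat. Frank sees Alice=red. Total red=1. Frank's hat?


Total red = 1, Alice = red
Red accounted for: 1
Remaining for Frank: 0
Frank's hat is blue.

blue


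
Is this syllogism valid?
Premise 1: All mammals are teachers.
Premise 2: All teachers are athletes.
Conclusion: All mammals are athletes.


Premise 1: All mammals are teachers.
Premise 2: All teachers are athletes.
Conclusion: All mammals are athletes.
Barbara syllogism (AAA-1): All A are B, All B are C → All A are C.
Middle term (teachers) distributed in premise 2.

Valid


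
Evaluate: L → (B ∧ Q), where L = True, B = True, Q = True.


L = True, B = True, Q = True
Step 1: B ∧ Q = True AND True = True
Step 2: L → (True): false only when L=True and consequent=False.
Result: True

True


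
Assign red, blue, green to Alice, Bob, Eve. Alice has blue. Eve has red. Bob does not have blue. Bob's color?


From clues:
  Eve → red
  Alice → blue
By elimination, Bob gets the remaining.

green


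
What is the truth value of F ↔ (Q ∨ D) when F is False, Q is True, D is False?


F = False, Q = True, D = False
Step 1: Q ∨ D = True OR False = True
Step 2: F ↔ (True): true when both sides have same truth value.
Result: False ↔ True = False

False


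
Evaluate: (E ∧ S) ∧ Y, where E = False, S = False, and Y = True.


E = False, S = False, Y = True
Step 1: E ∧ S = False AND False = False
Step 2: False ∧ Y = False AND True = False
AND is true only when ALL operands are true.

False


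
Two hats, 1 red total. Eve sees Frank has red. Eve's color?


Total red = 1, Frank = red
Red accounted for: 1
Remaining for Eve: 0
Eve's hat is blue.

blue


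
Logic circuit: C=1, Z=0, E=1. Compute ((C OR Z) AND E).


C OR Z = 1|0 = 1
1 AND 1 = 1

1


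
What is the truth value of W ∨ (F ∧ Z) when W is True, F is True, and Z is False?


W = True, F = True, Z = False
Step 1: F ∧ Z = True AND False = False
Step 2: W ∨ False = True OR False = True
AND evaluated first (higher precedence); then OR applied.

True


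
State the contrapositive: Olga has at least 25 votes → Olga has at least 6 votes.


Original: If Olga has at least 25 votes, then Olga has at least 6 votes
Contrapositive: If ¬Q, then ¬P
Negate Q: not (Olga has at least 6 votes)
Negate P: not (Olga has at least 25 votes)

If not (Olga has at least 6 votes), then not (Olga has at least 25 votes).


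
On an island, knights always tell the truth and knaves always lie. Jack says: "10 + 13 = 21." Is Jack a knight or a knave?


Statement: "10 + 13 = 21."
Actual: 10 + 13 = 23
Claimed: 21
Statement is FALSE → Jack lies → Knave

Knave


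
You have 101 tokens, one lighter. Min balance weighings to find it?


Each weighing has 3 outcomes (left heavy / balance / right heavy), so k weighings distinguish at most 3^k cases; splitting into three near-equal groups achieves this.
Need 3^k ≥ 101: 3^4 = 81 < 101 ≤ 3^5 = 243
k = ⌈log₃(101)⌉ = 5

5


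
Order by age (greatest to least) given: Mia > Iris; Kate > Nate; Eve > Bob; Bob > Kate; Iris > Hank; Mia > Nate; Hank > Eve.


Constraints: Mia > Iris; Kate > Nate; Eve > Bob; Bob > Kate; Iris > Hank; Mia > Nate; Hank > Eve
Method: at each step, the next-highest is the one remaining person who never appears on the smaller side of a constraint between remaining people.
  Step 1: remaining {Eve, Iris, Kate, Hank, Mia, Nate, Bob}; on the smaller side: {Eve, Iris, Kate, Hank, Nate, Bob} → Mia is next (Mia > Iris; Mia > Nate).
  Step 2: remaining {Eve, Iris, Kate, Hank, Nate, Bob}; on the smaller side: {Eve, Kate, Hank, Nate, Bob} → Iris is next (Iris > Hank).
  Step 3: remaining {Eve, Kate, Hank, Nate, Bob}; on the smaller side: {Eve, Kate, Nate, Bob} → Hank is next (Hank > Eve).
  Step 4: remaining {Eve, Kate, Nate, Bob}; on the smaller side: {Kate, Nate, Bob} → Eve is next (Eve > Bob).
  Step 5: remaining {Kate, Nate, Bob}; on the smaller side: {Kate, Nate} → Bob is next (Bob > Kate).
  Step 6: remaining {Kate, Nate}; on the smaller side: {Nate} → Kate is next (Kate > Nate).
  Step 7: only Nate remains → lowest.
Final ranking (highest to lowest):

Mia > Iris > Hank > Eve > Bob > Kate > Nate


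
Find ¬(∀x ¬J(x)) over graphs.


Original: ∀x ¬J(x)
Rule: ¬∀→∃, ¬∃→∀, negate predicate.
Negation: ∃x J(x)

∃x J(x)


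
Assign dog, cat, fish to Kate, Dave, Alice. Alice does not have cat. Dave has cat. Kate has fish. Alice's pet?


From clues:
  Kate → fish
  Dave → cat
By elimination, Alice gets the remaining.

dog


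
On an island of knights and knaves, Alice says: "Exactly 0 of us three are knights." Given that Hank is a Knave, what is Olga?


Alice claims exactly 0 knights among Alice, Hank, Olga.
Given: Hank is a Knave.

Case 1: Alice is a Knight (tells truth)
  Then exactly 0 of the three are knights.
  Counting Alice, Hank: 1 knight(s) so far. Need -1 more → impossible.
Case 2: Alice is a Knave (lies)
  Then the count is NOT 0.
  If Olga = Knave, count = 0 = 0 → claim would be true, contradicts lie.
  If Olga = Knight, count = 1 ≠ 0 → lie confirmed ✓

Olga is a Knight.

Knight


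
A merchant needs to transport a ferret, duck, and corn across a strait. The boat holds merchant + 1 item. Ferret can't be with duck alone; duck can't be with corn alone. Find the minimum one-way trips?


1. merchant+duck → 2. merchant ← 3. merchant+ferret → 4. merchant+duck ← 5. merchant+corn → 6. merchant ← 7. merchant+duck →
Minimum trips = 7

7


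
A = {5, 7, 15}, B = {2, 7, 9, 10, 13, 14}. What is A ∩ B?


A = {5, 7, 15}
B = {2, 7, 9, 10, 13, 14}
Operation: intersection
Elements in both: 7

{7}


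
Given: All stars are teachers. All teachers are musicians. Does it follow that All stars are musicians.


Premise 1: All stars are teachers.
Premise 2: All teachers are musicians.
Conclusion: All stars are musicians.
Barbara syllogism (AAA-1): All A are B, All B are C → All A are C.
Middle term (teachers) distributed in premise 2.

Valid


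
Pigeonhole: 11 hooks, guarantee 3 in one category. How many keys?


Pigeonhole: to guarantee k in one of n categories, need (k-1)×n + 1.
k = 3, n = 11
Minimum = (3-1) × 11 + 1 = 2 × 11 + 1

23


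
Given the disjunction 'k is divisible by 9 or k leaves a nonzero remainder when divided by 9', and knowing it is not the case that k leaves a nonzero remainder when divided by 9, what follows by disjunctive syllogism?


Disjunctive syllogism: P ∨ Q, ¬P ⊢ Q
Disjunction: k is divisible by 9 ∨ k leaves a nonzero remainder when divided by 9
We know it is not the case that k leaves a nonzero remainder when divided by 9.
By disjunctive syllogism, the other disjunct must be true.

k is divisible by 9


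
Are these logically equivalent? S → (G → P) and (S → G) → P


Expression 1: S → (G → P)
Expression 2: (S → G) → P
Truth table (S G P | Expr1 Expr2):
  T T T |   T     T
  T T F |   F     F
  T F T |   T     T
  T F F |   T     T
  F T T |   T     T
  F T F |   T     F   ← differ
  F F T |   T     T
  F F F |   T     F   ← differ
Counterexample: S=F, G=T, P=F gives Expr1 = T but Expr2 = F, so the expressions are NOT logically equivalent.

No


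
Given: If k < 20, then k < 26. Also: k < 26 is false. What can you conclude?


Modus tollens: P → Q, ¬Q ⊢ ¬P
P: k < 20
Q: k < 26
We have P → Q and Q is false.
By modus tollens, P must be false.

It is not the case that k < 20


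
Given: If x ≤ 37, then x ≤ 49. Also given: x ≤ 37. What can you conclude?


Modus ponens: P → Q, P ⊢ Q
P: x ≤ 37
Q: x ≤ 49
We have P → Q and P is true.
By modus ponens, Q must be true.

x ≤ 49


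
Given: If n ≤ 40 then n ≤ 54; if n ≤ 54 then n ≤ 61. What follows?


Hypothetical syllogism: P → Q, Q → R ⊢ P → R
Premise 1: n ≤ 40 → n ≤ 54
Premise 2: n ≤ 54 → n ≤ 61
Chain the implications: the middle term (n ≤ 54) links the two.
Conclusion: If n ≤ 40, then n ≤ 61.

If n ≤ 40, then n ≤ 61.


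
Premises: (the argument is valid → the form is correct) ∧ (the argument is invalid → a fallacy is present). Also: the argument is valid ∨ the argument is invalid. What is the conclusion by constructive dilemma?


Constructive dilemma: (P → Q) ∧ (R → S), P ∨ R ⊢ Q ∨ S
Premise 1: the argument is valid → the form is correct
Premise 2: the argument is invalid → a fallacy is present
Premise 3: the argument is valid ∨ the argument is invalid
Case 1: Assuming the argument is valid, then by Premise 1, the form is correct.
Case 2: Assuming the argument is invalid, then by Premise 2, a fallacy is present.
Since one of the argument is valid or the argument is invalid must hold, we get the form is correct or a fallacy is present.

The form is correct or a fallacy is present.


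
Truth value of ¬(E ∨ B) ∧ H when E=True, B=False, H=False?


E = True, B = False, H = False
Expression: ¬(E ∨ B) ∧ H
Step 1: E ∨ B = True OR False = True
Step 2: ¬(E ∨ B) = NOT True = False
Step 3: (False) ∧ H = False AND False = False

False


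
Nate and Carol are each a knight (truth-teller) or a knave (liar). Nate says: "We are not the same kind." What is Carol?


Nate says: "We are not the same kind."
Case 1: Nate is a Knight (truth-teller)
  Statement is true → they ARE different → Carol is a Knave
Case 2: Nate is a Knave (liar)
  Statement is false → they are NOT different → Carol is a Knave
In both cases, Carol is a Knave.

Knave


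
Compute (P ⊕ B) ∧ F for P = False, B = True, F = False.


P = False, B = True, F = False
Step 1: P ⊕ B = False XOR True = True
Step 2: True ∧ F = True AND False = False
XOR true when exactly one of P,B is true; then AND with F.

False


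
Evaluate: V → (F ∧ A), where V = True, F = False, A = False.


V = True, F = False, A = False
Step 1: F ∧ A = False AND False = False
Step 2: V → (False): false only when V=True and consequent=False.
Result: False

False


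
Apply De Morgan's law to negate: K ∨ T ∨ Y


De Morgan's law: ¬(P ∨ Q ∨ R) ≡ ¬P ∧ ¬Q ∧ ¬R
¬(K ∨ T ∨ Y) = ¬K ∧ ¬T ∧ ¬Y

¬K ∧ ¬T ∧ ¬Y


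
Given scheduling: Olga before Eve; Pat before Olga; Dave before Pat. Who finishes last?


Constraints: Olga before Eve; Pat before Olga; Dave before Pat
The last task can have nothing scheduled after it, so it must never appear on the left of a 'before'.
Tasks appearing before some other task: Olga, Pat, Dave.
The only task not in that list is Eve → it is last.

Eve


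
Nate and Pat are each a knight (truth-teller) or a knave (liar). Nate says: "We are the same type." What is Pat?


Nate says: "We are the same type."
Case 1: Nate is a Knight (truth-teller)
  Statement is true → they ARE the same → Pat is also a Knight
Case 2: Nate is a Knave (liar)
  Statement is false → they are NOT the same → Pat is a Knight
In both cases, Pat is a Knight.

Knight


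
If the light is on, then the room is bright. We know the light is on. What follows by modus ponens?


Modus ponens: P → Q, P ⊢ Q
P: the light is on
Q: the room is bright
We have P → Q and P is true.
By modus ponens, Q must be true.

The room is bright


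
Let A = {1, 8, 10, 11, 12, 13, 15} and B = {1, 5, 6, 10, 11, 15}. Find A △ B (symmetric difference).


A = {1, 8, 10, 11, 12, 13, 15}
B = {1, 5, 6, 10, 11, 15}
Operation: symmetric difference
In A only: [8, 12, 13], in B only: [5, 6]

{5, 6, 8, 12, 13}


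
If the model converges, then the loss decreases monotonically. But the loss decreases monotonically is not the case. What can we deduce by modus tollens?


Modus tollens: P → Q, ¬Q ⊢ ¬P
P: the model converges
Q: the loss decreases monotonically
We have P → Q and Q is false.
By modus tollens, P must be false.

It is not the case that the model converges


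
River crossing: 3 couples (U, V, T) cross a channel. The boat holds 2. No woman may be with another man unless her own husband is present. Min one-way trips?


Label couples U, V, T (H = husband, W = wife).
Counting alone: 6 people, the boat carries 2 and someone must bring it back, so each round trip nets at most +1 on the far side until the last crossing → at least 9 trips. The jealousy constraint makes 9 impossible; the shortest valid schedule has 11:
1. WU+WV →  (far: WU,WV; near: HU,HV,HT,WT)
2. WU ←       (far: WV; near: HU,HV,HT,WU,WT)
3. WU+WT →  (far: WU,WV,WT; near: HU,HV,HT)
4. WU ←       (far: WV,WT; near: HU,HV,HT,WU)
5. HV+HT →  (far: HV,WV,HT,WT; near: HU,WU)
6. HV+WV ←  (far: HT,WT; near: HU,WU,HV,WV)
7. HU+HV →  (far: HU,HV,HT,WT; near: WU,WV)
8. WT ←       (far: HU,HV,HT; near: WU,WV,WT)
9. WU+WV →  (far: HU,WU,HV,WV,HT; near: WT)
10. HT ←      (far: HU,WU,HV,WV; near: HT,WT)
11. HT+WT → (far: all six; near: empty)
In every state each wife is either with her husband or with no other man.
Minimum trips = 11

11


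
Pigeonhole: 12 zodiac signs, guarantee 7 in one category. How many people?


Pigeonhole: to guarantee k in one of n categories, need (k-1)×n + 1.
k = 7, n = 12
Minimum = (7-1) × 12 + 1 = 6 × 12 + 1

73


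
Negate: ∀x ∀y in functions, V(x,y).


Original: ∀x ∀y V(x,y)
Rule: ¬∀→∃, ¬∃→∀, negate predicate.
Negation: ∃x ∃y ¬V(x,y)

∃x ∃y ¬V(x,y)


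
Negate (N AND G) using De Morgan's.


De Morgan's law: ¬(P ∧ Q) ≡ ¬P ∨ ¬Q
¬(N ∧ G) = ¬N ∨ ¬G

¬N ∨ ¬G


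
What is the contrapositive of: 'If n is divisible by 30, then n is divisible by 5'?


Original: If n is divisible by 30, then n is divisible by 5
Contrapositive: If ¬Q, then ¬P
Negate Q: not (n is divisible by 5)
Negate P: not (n is divisible by 30)

If not (n is divisible by 5), then not (n is divisible by 30).


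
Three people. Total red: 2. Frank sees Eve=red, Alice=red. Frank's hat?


Total red = 2, seen red = 2
Own red = 2 - 2 = 0
Frank's hat is blue.

blue


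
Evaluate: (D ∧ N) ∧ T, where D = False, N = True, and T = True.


D = False, N = True, T = True
Step 1: D ∧ N = False AND True = False
Step 2: False ∧ T = False AND True = False
AND is true only when ALL operands are true.

False


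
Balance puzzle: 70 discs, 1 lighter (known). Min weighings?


Each weighing has 3 outcomes (left heavy / balance / right heavy), so k weighings distinguish at most 3^k cases; splitting into three near-equal groups achieves this.
Need 3^k ≥ 70: 3^3 = 27 < 70 ≤ 3^4 = 81
k = ⌈log₃(70)⌉ = 4

4


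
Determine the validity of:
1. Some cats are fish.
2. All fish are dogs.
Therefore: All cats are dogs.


Premise 1: Some cats are fish.
Premise 2: All fish are dogs.
Conclusion: All cats are dogs.
Fallacy: illicit minor. The minor term (cats) is distributed in the conclusion ('All cats ...') but undistributed in its premise ('Some cats are fish' doesn't cover all cats).
Only 'Some cats are dogs' follows, not 'All'.

Invalid


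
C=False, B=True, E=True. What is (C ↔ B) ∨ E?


C = False, B = True, E = True
Expression: (C ↔ B) ∨ E
Step 1: C ↔ B = (False iff True) (true when values match) = False
Step 2: (False) ∨ E = False OR True = True

True


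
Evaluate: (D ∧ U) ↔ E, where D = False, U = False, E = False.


D = False, U = False, E = False
Step 1: D ∧ U = False AND False = False
Step 2: (False) ↔ E: true when both sides have same truth value.
Result: False ↔ False = True

True


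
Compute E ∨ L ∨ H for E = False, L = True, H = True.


E = False, L = True, H = True
Step 1: E ∨ L = False OR True = True
Step 2: True ∨ H = True OR True = True
OR is true when at least one operand is true.

True


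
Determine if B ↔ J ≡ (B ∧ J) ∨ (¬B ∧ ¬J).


Expression 1: B ↔ J
Expression 2: (B ∧ J) ∨ (¬B ∧ ¬J)
Truth table (B J | Expr1 Expr2):
  T T |   T     T
  T F |   F     F
  F T |   F     F
  F F |   T     T
All 4 rows agree, so the expressions are logically equivalent.

Yes


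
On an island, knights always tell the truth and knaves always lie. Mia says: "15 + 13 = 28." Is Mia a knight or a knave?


Statement: "15 + 13 = 28."
Actual: 15 + 13 = 28
Claimed: 28
Statement is TRUE → Mia tells the truth → Knight

Knight


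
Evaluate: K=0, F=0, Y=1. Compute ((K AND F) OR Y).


K AND F = 0&0 = 0
0 OR 1 = 1

1


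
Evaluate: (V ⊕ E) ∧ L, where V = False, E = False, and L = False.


V = False, E = False, L = False
Step 1: V ⊕ E = False XOR False = False
Step 2: False ∧ L = False AND False = False
XOR true when exactly one of V,E is true; then AND with L.

False


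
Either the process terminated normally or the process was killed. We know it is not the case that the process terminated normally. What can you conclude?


Disjunctive syllogism: P ∨ Q, ¬P ⊢ Q
Disjunction: the process terminated normally ∨ the process was killed
We know it is not the case that the process terminated normally.
By disjunctive syllogism, the other disjunct must be true.

The process was killed


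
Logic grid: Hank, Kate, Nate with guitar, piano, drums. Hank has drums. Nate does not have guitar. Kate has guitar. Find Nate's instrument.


From clues:
  Hank → drums
  Kate → guitar
By elimination, Nate gets the remaining.

piano


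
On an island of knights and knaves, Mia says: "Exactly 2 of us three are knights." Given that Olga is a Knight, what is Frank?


Mia claims exactly 2 knights among Mia, Olga, Frank.
Given: Olga is a Knight.

Case 1: Mia is a Knight (tells truth)
  Then exactly 2 of the three are knights.
  Counting Mia, Olga: 2 knight(s) so far. Need 0 more → Frank = Knave.
Case 2: Mia is a Knave (lies)
  Then the count is NOT 2.
  If Frank = Knight, count = 2 = 2 → claim would be true, contradicts lie.
  If Frank = Knave, count = 1 ≠ 2 → lie confirmed ✓

Frank is a Knave.

Knave


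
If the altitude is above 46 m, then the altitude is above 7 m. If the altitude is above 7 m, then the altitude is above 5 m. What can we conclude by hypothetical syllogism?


Hypothetical syllogism: P → Q, Q → R ⊢ P → R
Premise 1: the altitude is above 46 m → the altitude is above 7 m
Premise 2: the altitude is above 7 m → the altitude is above 5 m
Chain the implications: the middle term (the altitude is above 7 m) links the two.
Conclusion: If the altitude is above 46 m, then the altitude is above 5 m.

If the altitude is above 46 m, then the altitude is above 5 m.


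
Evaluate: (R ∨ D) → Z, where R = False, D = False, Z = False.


R = False, D = False, Z = False
Step 1: R ∨ D = False OR False = False
Step 2: (False) → Z: false only when antecedent=True and Z=False.
Result: True

True


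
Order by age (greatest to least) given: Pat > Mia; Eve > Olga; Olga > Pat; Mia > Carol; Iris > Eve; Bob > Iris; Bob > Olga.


Constraints: Pat > Mia; Eve > Olga; Olga > Pat; Mia > Carol; Iris > Eve; Bob > Iris; Bob > Olga
Method: at each step, the next-highest is the one remaining person who never appears on the smaller side of a constraint between remaining people.
  Step 1: remaining {Mia, Olga, Carol, Eve, Bob, Iris, Pat}; on the smaller side: {Mia, Olga, Carol, Eve, Iris, Pat} → Bob is next (Bob > Iris; Bob > Olga).
  Step 2: remaining {Mia, Olga, Carol, Eve, Iris, Pat}; on the smaller side: {Mia, Olga, Carol, Eve, Pat} → Iris is next (Iris > Eve).
  Step 3: remaining {Mia, Olga, Carol, Eve, Pat}; on the smaller side: {Mia, Olga, Carol, Pat} → Eve is next (Eve > Olga).
  Step 4: remaining {Mia, Olga, Carol, Pat}; on the smaller side: {Mia, Carol, Pat} → Olga is next (Olga > Pat).
  Step 5: remaining {Mia, Carol, Pat}; on the smaller side: {Mia, Carol} → Pat is next (Pat > Mia).
  Step 6: remaining {Mia, Carol}; on the smaller side: {Carol} → Mia is next (Mia > Carol).
  Step 7: only Carol remains → lowest.
Final ranking (highest to lowest):

Bob > Iris > Eve > Olga > Pat > Mia > Carol


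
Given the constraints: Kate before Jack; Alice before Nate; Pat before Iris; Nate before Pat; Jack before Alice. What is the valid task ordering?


Constraints: Kate before Jack; Alice before Nate; Pat before Iris; Nate before Pat; Jack before Alice
Method: repeatedly schedule the remaining task that has no remaining task required before it.
  Step 1: remaining {Iris, Alice, Kate, Pat, Nate, Jack}; every task except Kate still has a predecessor pending → schedule Kate.
  Step 2: remaining {Iris, Alice, Pat, Nate, Jack}; every task except Jack still has a predecessor pending → schedule Jack.
  Step 3: remaining {Iris, Alice, Pat, Nate}; every task except Alice still has a predecessor pending → schedule Alice.
  Step 4: remaining {Iris, Pat, Nate}; every task except Nate still has a predecessor pending → schedule Nate.
  Step 5: remaining {Iris, Pat}; every task except Pat still has a predecessor pending → schedule Pat.
  Step 6: only Iris remains → schedule Iris.
Resulting order:

Kate → Jack → Alice → Nate → Pat → Iris


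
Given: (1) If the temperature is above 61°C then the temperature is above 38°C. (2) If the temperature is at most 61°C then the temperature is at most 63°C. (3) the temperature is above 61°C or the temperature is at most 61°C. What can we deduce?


Constructive dilemma: (P → Q) ∧ (R → S), P ∨ R ⊢ Q ∨ S
Premise 1: the temperature is above 61°C → the temperature is above 38°C
Premise 2: the temperature is at most 61°C → the temperature is at most 63°C
Premise 3: the temperature is above 61°C ∨ the temperature is at most 61°C
Case 1: Assuming the temperature is above 61°C, then by Premise 1, the temperature is above 38°C.
Case 2: Assuming the temperature is at most 61°C, then by Premise 2, the temperature is at most 63°C.
Since one of the temperature is above 61°C or the temperature is at most 61°C must hold, we get the temperature is above 38°C or the temperature is at most 63°C.

The temperature is above 38°C or the temperature is at most 63°C.


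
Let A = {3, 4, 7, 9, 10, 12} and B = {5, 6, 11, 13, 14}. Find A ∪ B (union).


A = {3, 4, 7, 9, 10, 12}
B = {5, 6, 11, 13, 14}
Operation: union
All elements combined: 3, 4, 5, 6, 7, 9, 10, 11, 12, 13, 14

{3, 4, 5, 6, 7, 9, 10, 11, 12, 13, 14}


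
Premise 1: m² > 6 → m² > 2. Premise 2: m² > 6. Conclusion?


Modus ponens: P → Q, P ⊢ Q
P: m² > 6
Q: m² > 2
We have P → Q and P is true.
By modus ponens, Q must be true.

m² > 2


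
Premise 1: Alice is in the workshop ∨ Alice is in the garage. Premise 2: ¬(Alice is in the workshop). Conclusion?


Disjunctive syllogism: P ∨ Q, ¬P ⊢ Q
Disjunction: Alice is in the workshop ∨ Alice is in the garage
We know it is not the case that Alice is in the workshop.
By disjunctive syllogism, the other disjunct must be true.

Alice is in the garage


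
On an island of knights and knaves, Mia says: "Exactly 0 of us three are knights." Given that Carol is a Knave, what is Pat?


Mia claims exactly 0 knights among Mia, Carol, Pat.
Given: Carol is a Knave.

Case 1: Mia is a Knight (tells truth)
  Then exactly 0 of the three are knights.
  Counting Mia, Carol: 1 knight(s) so far. Need -1 more → impossible.
Case 2: Mia is a Knave (lies)
  Then the count is NOT 0.
  If Pat = Knave, count = 0 = 0 → claim would be true, contradicts lie.
  If Pat = Knight, count = 1 ≠ 0 → lie confirmed ✓

Pat is a Knight.

Knight


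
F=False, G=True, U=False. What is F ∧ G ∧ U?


F = False, G = True, U = False
Expression: F ∧ G ∧ U
Step 1: F ∧ G = False AND True = False
Step 2: (False) ∧ U = False AND False = False

False


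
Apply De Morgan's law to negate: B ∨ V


De Morgan's law: ¬(P ∨ Q) ≡ ¬P ∧ ¬Q
¬(B ∨ V) = ¬B ∧ ¬V

¬B ∧ ¬V


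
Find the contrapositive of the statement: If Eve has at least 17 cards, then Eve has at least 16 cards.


Original: If Eve has at least 17 cards, then Eve has at least 16 cards
Contrapositive: If ¬Q, then ¬P
Negate Q: not (Eve has at least 16 cards)
Negate P: not (Eve has at least 17 cards)

If not (Eve has at least 16 cards), then not (Eve has at least 17 cards).


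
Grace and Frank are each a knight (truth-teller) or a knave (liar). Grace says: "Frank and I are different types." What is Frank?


Grace says: "Frank and I are different types."
Case 1: Grace is a Knight (truth-teller)
  Statement is true → they ARE different → Frank is a Knave
Case 2: Grace is a Knave (liar)
  Statement is false → they are NOT different → Frank is a Knave
In both cases, Frank is a Knave.

Knave


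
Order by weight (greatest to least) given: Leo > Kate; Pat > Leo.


Constraints: Leo > Kate; Pat > Leo
Method: at each step, the next-highest is the one remaining person who never appears on the smaller side of a constraint between remaining people.
  Step 1: remaining {Leo, Kate, Pat}; on the smaller side: {Leo, Kate} → Pat is next (Pat > Leo).
  Step 2: remaining {Leo, Kate}; on the smaller side: {Kate} → Leo is next (Leo > Kate).
  Step 3: only Kate remains → lowest.
Final ranking (highest to lowest):

Pat > Leo > Kate


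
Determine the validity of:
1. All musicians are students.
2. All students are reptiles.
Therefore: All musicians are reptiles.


Premise 1: All musicians are students.
Premise 2: All students are reptiles.
Conclusion: All musicians are reptiles.
Barbara syllogism (AAA-1): All A are B, All B are C → All A are C.
Middle term (students) distributed in premise 2.

Valid


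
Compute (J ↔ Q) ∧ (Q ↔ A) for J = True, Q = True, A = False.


J = True, Q = True, A = False
Step 1: J ↔ Q is true when J and Q have the same value. Result: True
Step 2: Q ↔ A is true when Q and A have the same value. Result: False
Step 3: True ∧ False = False

False


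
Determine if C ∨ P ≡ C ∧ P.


Expression 1: C ∨ P
Expression 2: C ∧ P
Truth table (C P | Expr1 Expr2):
  T T |   T     T
  T F |   T     F   ← differ
  F T |   T     F   ← differ
  F F |   F     F
Counterexample: C=T, P=F gives Expr1 = T but Expr2 = F, so the expressions are NOT logically equivalent.

No


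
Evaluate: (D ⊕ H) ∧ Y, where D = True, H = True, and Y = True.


D = True, H = True, Y = True
Step 1: D ⊕ H = True XOR True = False
Step 2: False ∧ Y = False AND True = False
XOR true when exactly one of D,H is true; then AND with Y.

False


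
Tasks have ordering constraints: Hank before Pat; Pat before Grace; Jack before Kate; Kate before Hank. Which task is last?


Constraints: Hank before Pat; Pat before Grace; Jack before Kate; Kate before Hank
The last task can have nothing scheduled after it, so it must never appear on the left of a 'before'.
Tasks appearing before some other task: Hank, Pat, Jack, Kate.
The only task not in that list is Grace → it is last.

Grace


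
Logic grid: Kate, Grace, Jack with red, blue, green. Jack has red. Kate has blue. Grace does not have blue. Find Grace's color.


From clues:
  Jack → red
  Kate → blue
By elimination, Grace gets the remaining.

green


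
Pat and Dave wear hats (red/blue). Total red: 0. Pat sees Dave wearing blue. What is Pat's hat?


Total red = 0, Dave = blue
Red accounted for: 0
Remaining for Pat: 0
Pat's hat is blue.

blue


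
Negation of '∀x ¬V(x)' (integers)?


Original: ∀x ¬V(x)
Rule: ¬∀→∃, ¬∃→∀, negate predicate.
Negation: ∃x V(x)

∃x V(x)


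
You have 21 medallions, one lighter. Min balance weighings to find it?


Each weighing has 3 outcomes (left heavy / balance / right heavy), so k weighings distinguish at most 3^k cases; splitting into three near-equal groups achieves this.
Need 3^k ≥ 21: 3^2 = 9 < 21 ≤ 3^3 = 27
k = ⌈log₃(21)⌉ = 3

3


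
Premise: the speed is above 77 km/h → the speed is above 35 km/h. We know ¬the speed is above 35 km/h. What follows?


Modus tollens: P → Q, ¬Q ⊢ ¬P
P: the speed is above 77 km/h
Q: the speed is above 35 km/h
We have P → Q and Q is false.
By modus tollens, P must be false.

It is not the case that the speed is above 77 km/h


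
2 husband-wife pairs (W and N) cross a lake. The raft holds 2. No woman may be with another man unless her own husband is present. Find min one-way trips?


Label couples W and N.
1. WW+WN → (far: WW,WN; near: HW,HN)
2. WW ←   (far: WN; near: HW,HN,WW)
3. HW+HN → (far: HW,HN,WN; near: WW)
4. HW ←   (far: HN,WN; near: HW,WW)  — HW returns, since WW is alone on near bank
5. HW+WW → (far: all four; near: empty)
Every state respects the constraint.
Minimum trips = 5

5


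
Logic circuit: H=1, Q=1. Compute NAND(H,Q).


H AND Q = 1
NOT(1) = 0

0


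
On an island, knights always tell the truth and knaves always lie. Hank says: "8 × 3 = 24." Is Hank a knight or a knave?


Statement: "8 × 3 = 24."
Actual: 8 × 3 = 24
Claimed: 24
Statement is TRUE → Hank tells the truth → Knight

Knight


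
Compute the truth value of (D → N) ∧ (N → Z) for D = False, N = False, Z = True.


D = False, N = False, Z = True
Step 1: D → N is false only when D=True and N=False. Result: True
Step 2: N → Z is false only when N=True and Z=False. Result: True
Step 3: True ∧ True = True

True


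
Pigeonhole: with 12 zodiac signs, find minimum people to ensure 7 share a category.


Pigeonhole: to guarantee k in one of n categories, need (k-1)×n + 1.
k = 7, n = 12
Minimum = (7-1) × 12 + 1 = 6 × 12 + 1

73


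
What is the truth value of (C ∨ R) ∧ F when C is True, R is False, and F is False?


C = True, R = False, F = False
Step 1: C ∨ R = True OR False = True
Step 2: True ∧ F = True AND False = False
OR is true when at least one operand is true; AND requires both.

False


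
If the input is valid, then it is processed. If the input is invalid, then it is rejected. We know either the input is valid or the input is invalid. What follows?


Constructive dilemma: (P → Q) ∧ (R → S), P ∨ R ⊢ Q ∨ S
Premise 1: the input is valid → it is processed
Premise 2: the input is invalid → it is rejected
Premise 3: the input is valid ∨ the input is invalid
Case 1: Assuming the input is valid, then by Premise 1, it is processed.
Case 2: Assuming the input is invalid, then by Premise 2, it is rejected.
Since one of the input is valid or the input is invalid must hold, we get it is processed or it is rejected.

It is processed or it is rejected.


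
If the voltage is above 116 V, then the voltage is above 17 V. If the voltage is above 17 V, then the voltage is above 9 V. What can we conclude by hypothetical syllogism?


Hypothetical syllogism: P → Q, Q → R ⊢ P → R
Premise 1: the voltage is above 116 V → the voltage is above 17 V
Premise 2: the voltage is above 17 V → the voltage is above 9 V
Chain the implications: the middle term (the voltage is above 17 V) links the two.
Conclusion: If the voltage is above 116 V, then the voltage is above 9 V.

If the voltage is above 116 V, then the voltage is above 9 V.
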